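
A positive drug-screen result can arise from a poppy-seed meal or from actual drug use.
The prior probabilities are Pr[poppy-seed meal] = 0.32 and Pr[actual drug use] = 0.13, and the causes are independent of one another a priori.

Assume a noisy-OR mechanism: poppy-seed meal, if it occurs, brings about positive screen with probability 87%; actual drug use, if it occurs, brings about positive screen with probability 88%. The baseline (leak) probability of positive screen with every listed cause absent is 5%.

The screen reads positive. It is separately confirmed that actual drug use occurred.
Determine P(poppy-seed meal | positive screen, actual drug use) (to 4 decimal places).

P(poppy-seed meal | positive screen, actual drug use) ≈ 0.3435

Under noisy-OR, P(positive screen | causes) = 1 − (1−0.05)·∏(1−qᵢ) over the active causes.
Weight on poppy-seed meal=true, given the evidence: 0.98518*0.32 = 0.315258
Normalizer over all consistent configurations: 0.886*0.68 + 0.98518*0.32 = 0.917738
P(poppy-seed meal | positive screen, actual drug use) = 0.315258/0.917738 ≈ 0.3435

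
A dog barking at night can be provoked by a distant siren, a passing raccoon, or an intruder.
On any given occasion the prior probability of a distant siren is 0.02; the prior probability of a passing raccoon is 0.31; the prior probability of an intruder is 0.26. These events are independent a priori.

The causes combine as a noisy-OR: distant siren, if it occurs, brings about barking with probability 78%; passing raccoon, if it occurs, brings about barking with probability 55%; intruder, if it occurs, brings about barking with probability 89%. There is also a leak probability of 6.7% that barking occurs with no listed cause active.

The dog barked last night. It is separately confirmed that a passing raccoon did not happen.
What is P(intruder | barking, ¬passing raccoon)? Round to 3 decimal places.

Under noisy-OR, P(barking | causes) = 1 − (1−0.067)·∏(1−qᵢ) over the active causes.
Weight on intruder=true, given the evidence: 0.228650 + 0.005083 = 0.233733
The normalizing constant is 0.067*0.98*0.74 + 0.89737*0.98*0.26 + 0.79474*0.02*0.74 + 0.977421*0.02*0.26 = 0.294083
P(intruder | barking, ¬passing raccoon) = 0.233733/0.294083 ≈ 0.795

P(intruder | barking, ¬passing raccoon) ≈ 0.795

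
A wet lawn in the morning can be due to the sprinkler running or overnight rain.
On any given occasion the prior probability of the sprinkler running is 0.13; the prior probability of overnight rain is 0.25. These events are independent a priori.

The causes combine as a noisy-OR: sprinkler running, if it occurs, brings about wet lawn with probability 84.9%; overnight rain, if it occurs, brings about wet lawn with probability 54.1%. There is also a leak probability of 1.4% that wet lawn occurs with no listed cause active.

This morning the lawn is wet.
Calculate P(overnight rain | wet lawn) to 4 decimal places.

Under noisy-OR, P(wet lawn | causes) = 1 − (1−0.014)·∏(1−qᵢ) over the active causes.
P(wet lawn) = 0.014×0.87×0.75 + 0.547426×0.87×0.25 + 0.851114×0.13×0.75 + 0.931661×0.13×0.25 = 0.009135 + 0.119065 + 0.082984 + 0.030279 = 0.241463
The overnight rain-present share is 0.119065 + 0.030279 = 0.149344.
So P(overnight rain | wet lawn) = 0.149344/0.241463 ≈ 0.6185.

P(overnight rain | wet lawn) ≈ 0.6185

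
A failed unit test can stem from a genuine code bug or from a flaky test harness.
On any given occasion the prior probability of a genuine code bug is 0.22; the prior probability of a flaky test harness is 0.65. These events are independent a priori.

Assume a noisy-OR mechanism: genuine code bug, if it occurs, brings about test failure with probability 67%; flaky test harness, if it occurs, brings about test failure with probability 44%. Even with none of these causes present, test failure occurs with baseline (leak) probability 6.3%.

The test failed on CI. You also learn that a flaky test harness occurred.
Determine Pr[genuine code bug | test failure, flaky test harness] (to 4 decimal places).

Pr[genuine code bug | test failure, flaky test harness] ≈ 0.3292

Under noisy-OR, P(test failure | causes) = 1 − (1−0.063)·∏(1−qᵢ) over the active causes.
By total probability over both values of genuine code bug:
  P(test failure | flaky test harness) = 0.47528·0.78 + 0.826842·0.22
        = 0.370718 + 0.181905 = 0.552623
Keeping only the genuine code bug-present terms gives 0.181905, so
  P(genuine code bug | test failure, flaky test harness) = 0.181905 / 0.552623 ≈ 0.3292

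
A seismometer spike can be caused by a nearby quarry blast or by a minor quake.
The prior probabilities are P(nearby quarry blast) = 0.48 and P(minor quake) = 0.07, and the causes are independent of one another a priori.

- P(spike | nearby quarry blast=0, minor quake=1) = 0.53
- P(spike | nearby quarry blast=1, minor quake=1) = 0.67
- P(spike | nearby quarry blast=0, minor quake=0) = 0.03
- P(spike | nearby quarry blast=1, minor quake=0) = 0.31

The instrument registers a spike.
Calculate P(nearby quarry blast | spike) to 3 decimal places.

Weight on nearby quarry blast=true, given the evidence: 0.138384 + 0.022512 = 0.160896
The normalizing constant is 0.03×0.52×0.93 + 0.53×0.52×0.07 + 0.31×0.48×0.93 + 0.67×0.48×0.07 = 0.194696
P(nearby quarry blast | spike) = 0.160896/0.194696 ≈ 0.826

P(nearby quarry blast | spike) ≈ 0.826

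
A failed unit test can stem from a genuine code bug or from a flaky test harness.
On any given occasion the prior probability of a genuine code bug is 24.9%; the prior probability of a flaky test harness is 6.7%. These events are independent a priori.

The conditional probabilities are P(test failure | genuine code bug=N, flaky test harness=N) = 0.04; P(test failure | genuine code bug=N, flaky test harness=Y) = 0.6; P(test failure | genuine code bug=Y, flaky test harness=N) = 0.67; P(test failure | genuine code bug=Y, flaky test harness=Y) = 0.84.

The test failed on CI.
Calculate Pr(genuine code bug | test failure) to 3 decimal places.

Sum P(test failure|·) weighted by the priors over the 4 (genuine code bug, flaky test harness) configurations:
  P(test failure) = 0.04*0.751*0.933 + 0.6*0.751*0.067 + 0.67*0.249*0.933 + 0.84*0.249*0.067
        = 0.028027 + 0.030190 + 0.155652 + 0.014014 = 0.227883
The terms with genuine code bug present sum to 0.169666, so
  P(genuine code bug | test failure) = 0.169666 / 0.227883 ≈ 0.745

Pr(genuine code bug | test failure) ≈ 0.745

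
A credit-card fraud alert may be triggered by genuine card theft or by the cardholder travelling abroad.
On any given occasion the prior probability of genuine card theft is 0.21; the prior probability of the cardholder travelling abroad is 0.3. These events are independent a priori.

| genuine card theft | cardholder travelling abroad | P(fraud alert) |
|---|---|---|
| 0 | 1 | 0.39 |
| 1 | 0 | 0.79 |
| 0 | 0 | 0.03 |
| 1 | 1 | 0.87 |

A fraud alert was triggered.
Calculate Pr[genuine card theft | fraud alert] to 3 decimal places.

Numerator (weight on configurations with genuine card theft): 0.116130 + 0.054810 = 0.170940
The normalizing constant is 0.03×0.79×0.7 + 0.39×0.79×0.3 + 0.79×0.21×0.7 + 0.87×0.21×0.3 = 0.279960
P(genuine card theft | fraud alert) = 0.170940/0.279960 ≈ 0.611

Pr[genuine card theft | fraud alert] ≈ 0.611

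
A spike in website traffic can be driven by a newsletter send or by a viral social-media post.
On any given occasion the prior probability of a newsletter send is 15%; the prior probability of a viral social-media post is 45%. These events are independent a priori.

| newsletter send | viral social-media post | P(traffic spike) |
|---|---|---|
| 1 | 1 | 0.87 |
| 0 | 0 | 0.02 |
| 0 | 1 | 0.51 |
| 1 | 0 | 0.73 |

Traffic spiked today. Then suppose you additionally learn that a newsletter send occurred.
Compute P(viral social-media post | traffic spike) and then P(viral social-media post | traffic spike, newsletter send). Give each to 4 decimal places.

P(viral social-media post | traffic spike) ≈ 0.7848; P(viral social-media post | traffic spike, newsletter send) ≈ 0.4937

P(traffic spike) = 0.02*0.85*0.55 + 0.51*0.85*0.45 + 0.73*0.15*0.55 + 0.87*0.15*0.45 = 0.009350 + 0.195075 + 0.060225 + 0.058725 = 0.323375
The viral social-media post-present share is 0.195075 + 0.058725 = 0.253800.
So P(viral social-media post | traffic spike) = 0.253800/0.323375 ≈ 0.7848.

With the extra evidence:
Enumerate both values of viral social-media post and weight by the priors:
  P(traffic spike | newsletter send) = 0.73*0.55 + 0.87*0.45
        = 0.401500 + 0.391500 = 0.793000
Keeping only the viral social-media post-present terms gives 0.391500, so
  P(viral social-media post | traffic spike, newsletter send) = 0.391500 / 0.793000 ≈ 0.4937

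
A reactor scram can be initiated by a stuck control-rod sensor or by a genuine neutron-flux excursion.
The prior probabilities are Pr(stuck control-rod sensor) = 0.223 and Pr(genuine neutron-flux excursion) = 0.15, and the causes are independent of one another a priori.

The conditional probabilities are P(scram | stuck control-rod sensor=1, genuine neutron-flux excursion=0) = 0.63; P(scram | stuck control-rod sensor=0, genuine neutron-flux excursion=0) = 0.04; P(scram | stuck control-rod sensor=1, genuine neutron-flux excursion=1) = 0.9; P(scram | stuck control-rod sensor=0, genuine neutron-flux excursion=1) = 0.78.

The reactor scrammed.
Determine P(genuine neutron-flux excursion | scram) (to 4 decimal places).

Sum P(scram|·) weighted by the priors over the 4 (stuck control-rod sensor, genuine neutron-flux excursion) configurations:
  P(scram) = 0.04×0.777×0.85 + 0.78×0.777×0.15 + 0.63×0.223×0.85 + 0.9×0.223×0.15
        = 0.026418 + 0.090909 + 0.119416 + 0.030105 = 0.266848
Configurations with genuine neutron-flux excursion contribute 0.121014, so
  P(genuine neutron-flux excursion | scram) = 0.121014 / 0.266848 ≈ 0.4535

P(genuine neutron-flux excursion | scram) ≈ 0.4535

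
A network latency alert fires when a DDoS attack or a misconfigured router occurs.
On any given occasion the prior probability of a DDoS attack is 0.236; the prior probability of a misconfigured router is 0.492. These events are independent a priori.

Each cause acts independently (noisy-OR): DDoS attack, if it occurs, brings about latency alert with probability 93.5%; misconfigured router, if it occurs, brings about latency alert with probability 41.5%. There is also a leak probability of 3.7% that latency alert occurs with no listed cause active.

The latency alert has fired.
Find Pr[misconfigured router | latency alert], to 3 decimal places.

Under noisy-OR, P(latency alert | causes) = 1 − (1−0.037)·∏(1−qᵢ) over the active causes.
Enumerate the 4 (DDoS attack, misconfigured router) configurations and weight by the priors:
  P(latency alert) = 0.037·0.764·0.508 + 0.436645·0.764·0.492 + 0.937405·0.236·0.508 + 0.963382·0.236·0.492
        = 0.014360 + 0.164130 + 0.112384 + 0.111860 = 0.402734
Configurations with misconfigured router contribute 0.275990, so
  P(misconfigured router | latency alert) = 0.275990 / 0.402734 ≈ 0.685

Pr[misconfigured router | latency alert] ≈ 0.685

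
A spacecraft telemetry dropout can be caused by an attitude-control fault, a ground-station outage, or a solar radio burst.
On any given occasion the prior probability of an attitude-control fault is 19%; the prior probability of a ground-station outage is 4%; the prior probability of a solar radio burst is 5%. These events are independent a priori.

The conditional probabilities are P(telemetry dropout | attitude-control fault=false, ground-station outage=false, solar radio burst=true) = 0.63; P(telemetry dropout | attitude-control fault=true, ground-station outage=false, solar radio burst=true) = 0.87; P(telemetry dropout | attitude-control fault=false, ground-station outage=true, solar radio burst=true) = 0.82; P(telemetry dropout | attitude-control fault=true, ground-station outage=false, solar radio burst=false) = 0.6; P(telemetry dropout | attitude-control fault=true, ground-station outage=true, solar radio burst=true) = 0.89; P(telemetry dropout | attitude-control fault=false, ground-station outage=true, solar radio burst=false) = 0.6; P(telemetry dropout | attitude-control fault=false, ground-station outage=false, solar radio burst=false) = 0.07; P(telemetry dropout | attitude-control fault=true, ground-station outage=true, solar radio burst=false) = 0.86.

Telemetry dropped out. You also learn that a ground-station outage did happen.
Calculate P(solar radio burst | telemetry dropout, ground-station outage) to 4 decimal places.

Enumerate the 4 (attitude-control fault, solar radio burst) configurations and weight by the priors:
  P(telemetry dropout | ground-station outage) = 0.6×0.81×0.95 + 0.82×0.81×0.05 + 0.86×0.19×0.95 + 0.89×0.19×0.05
        = 0.461700 + 0.033210 + 0.155230 + 0.008455 = 0.658595
The terms with solar radio burst present sum to 0.041665, so
  P(solar radio burst | telemetry dropout, ground-station outage) = 0.041665 / 0.658595 ≈ 0.0633

P(solar radio burst | telemetry dropout, ground-station outage) ≈ 0.0633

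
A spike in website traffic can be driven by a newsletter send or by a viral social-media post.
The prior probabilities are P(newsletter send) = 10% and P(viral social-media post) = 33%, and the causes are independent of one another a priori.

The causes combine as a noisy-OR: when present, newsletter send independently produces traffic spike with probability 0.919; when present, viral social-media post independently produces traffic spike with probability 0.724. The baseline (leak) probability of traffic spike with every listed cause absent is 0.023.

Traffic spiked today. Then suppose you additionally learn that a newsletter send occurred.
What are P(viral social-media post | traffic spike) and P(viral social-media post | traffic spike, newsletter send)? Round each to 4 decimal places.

P(viral social-media post | traffic spike) ≈ 0.7673; P(viral social-media post | traffic spike, newsletter send) ≈ 0.3435

Under noisy-OR, P(traffic spike | causes) = 1 − (1−0.023)·∏(1−qᵢ) over the active causes.
Sum P(traffic spike|·) weighted by the priors over the 4 (newsletter send, viral social-media post) configurations:
  P(traffic spike) = 0.023*0.9*0.67 + 0.730348*0.9*0.33 + 0.920863*0.1*0.67 + 0.978158*0.1*0.33
        = 0.013869 + 0.216913 + 0.061698 + 0.032279 = 0.324759
Keeping only the viral social-media post-present terms gives 0.249192, so
  P(viral social-media post | traffic spike) = 0.249192 / 0.324759 ≈ 0.7673

With the extra evidence:
P(traffic spike | newsletter send) = 0.920863×0.67 + 0.978158×0.33 = 0.616978 + 0.322792 = 0.939770
The viral social-media post-present share is 0.978158×0.33 = 0.322792.
P(viral social-media post | traffic spike, newsletter send) = 0.322792 / 0.939770 ≈ 0.3435
This is intercausal reasoning (explaining away): once newsletter send accounts for the traffic spike, viral social-media post becomes less likely.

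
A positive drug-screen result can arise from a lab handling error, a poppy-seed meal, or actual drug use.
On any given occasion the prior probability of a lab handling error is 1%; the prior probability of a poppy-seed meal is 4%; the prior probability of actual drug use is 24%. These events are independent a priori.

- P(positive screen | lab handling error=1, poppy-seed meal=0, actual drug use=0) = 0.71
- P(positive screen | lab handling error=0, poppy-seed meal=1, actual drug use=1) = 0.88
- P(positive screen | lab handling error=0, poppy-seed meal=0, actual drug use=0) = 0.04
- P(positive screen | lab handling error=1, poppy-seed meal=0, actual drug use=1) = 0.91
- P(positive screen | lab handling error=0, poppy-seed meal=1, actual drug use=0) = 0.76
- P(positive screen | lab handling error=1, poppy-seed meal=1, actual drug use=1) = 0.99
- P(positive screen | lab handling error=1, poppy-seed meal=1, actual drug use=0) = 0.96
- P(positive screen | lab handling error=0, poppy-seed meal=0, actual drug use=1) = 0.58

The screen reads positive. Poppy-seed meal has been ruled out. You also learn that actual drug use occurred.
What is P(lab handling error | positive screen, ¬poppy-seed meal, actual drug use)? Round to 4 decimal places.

P(lab handling error | positive screen, ¬poppy-seed meal, actual drug use) ≈ 0.0156

Numerator (weight on configurations with lab handling error): 0.91×0.01 = 0.009100
The normalizing constant is 0.58×0.99 + 0.91×0.01 = 0.583300
Posterior = 0.009100 / 0.583300 ≈ 0.0156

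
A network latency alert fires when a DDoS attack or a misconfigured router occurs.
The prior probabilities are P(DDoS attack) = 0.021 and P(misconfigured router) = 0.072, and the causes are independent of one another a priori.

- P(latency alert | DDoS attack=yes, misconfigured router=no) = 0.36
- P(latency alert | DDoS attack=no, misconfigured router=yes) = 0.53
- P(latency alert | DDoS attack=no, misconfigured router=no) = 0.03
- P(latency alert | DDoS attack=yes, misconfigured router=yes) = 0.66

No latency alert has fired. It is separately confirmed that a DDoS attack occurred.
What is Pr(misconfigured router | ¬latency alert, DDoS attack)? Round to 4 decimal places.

Numerator (weight on configurations with misconfigured router): 0.34*0.072 = 0.024480
Denominator P(¬latency alert | DDoS attack): 0.64*0.928 + 0.34*0.072 = 0.618400
Posterior = 0.024480 / 0.618400 ≈ 0.0396

Pr(misconfigured router | ¬latency alert, DDoS attack) ≈ 0.0396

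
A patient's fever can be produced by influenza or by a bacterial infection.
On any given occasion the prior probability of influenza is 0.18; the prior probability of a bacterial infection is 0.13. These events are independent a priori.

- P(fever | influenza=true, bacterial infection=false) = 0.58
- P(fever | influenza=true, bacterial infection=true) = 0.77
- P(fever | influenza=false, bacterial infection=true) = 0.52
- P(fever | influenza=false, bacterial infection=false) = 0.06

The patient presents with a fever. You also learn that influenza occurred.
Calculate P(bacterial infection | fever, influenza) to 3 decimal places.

P(bacterial infection | fever, influenza) ≈ 0.166

P(fever | influenza) = 0.58×0.87 + 0.77×0.13 = 0.504600 + 0.100100 = 0.604700
Of this, 0.100100 comes from 0.77×0.13 (the bacterial infection=true cases).
So P(bacterial infection | fever, influenza) = 0.100100/0.604700 ≈ 0.166.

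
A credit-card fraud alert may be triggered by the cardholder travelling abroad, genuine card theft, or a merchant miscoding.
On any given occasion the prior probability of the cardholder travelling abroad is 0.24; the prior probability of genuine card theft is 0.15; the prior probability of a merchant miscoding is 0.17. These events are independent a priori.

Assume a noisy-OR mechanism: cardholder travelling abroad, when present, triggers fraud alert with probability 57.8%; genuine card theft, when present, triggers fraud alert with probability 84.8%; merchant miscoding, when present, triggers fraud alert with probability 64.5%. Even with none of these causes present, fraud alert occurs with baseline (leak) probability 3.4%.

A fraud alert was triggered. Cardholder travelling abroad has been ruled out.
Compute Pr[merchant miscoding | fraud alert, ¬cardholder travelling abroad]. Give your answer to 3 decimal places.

Under noisy-OR, P(fraud alert | causes) = 1 − (1−0.034)·∏(1−qᵢ) over the active causes.
Enumerate the 4 (genuine card theft, merchant miscoding) configurations and weight by the priors:
  P(fraud alert | ¬cardholder travelling abroad) = 0.034×0.85×0.83 + 0.65707×0.85×0.17 + 0.853168×0.15×0.83 + 0.947875×0.15×0.17
        = 0.023987 + 0.094947 + 0.106219 + 0.024171 = 0.249324
The terms with merchant miscoding present sum to 0.119118, so
  P(merchant miscoding | fraud alert, ¬cardholder travelling abroad) = 0.119118 / 0.249324 ≈ 0.478

Pr[merchant miscoding | fraud alert, ¬cardholder travelling abroad] ≈ 0.478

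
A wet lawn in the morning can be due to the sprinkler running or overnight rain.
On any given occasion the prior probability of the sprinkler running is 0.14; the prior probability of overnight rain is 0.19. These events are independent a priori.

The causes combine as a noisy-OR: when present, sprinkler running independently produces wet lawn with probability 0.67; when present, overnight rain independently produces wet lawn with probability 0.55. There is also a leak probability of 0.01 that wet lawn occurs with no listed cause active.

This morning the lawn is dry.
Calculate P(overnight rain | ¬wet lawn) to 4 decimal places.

Under noisy-OR, P(wet lawn | causes) = 1 − (1−0.01)·∏(1−qᵢ) over the active causes.
Numerator (weight on configurations with overnight rain): 0.072795 + 0.003911 = 0.076706
Normalizer over all consistent configurations: 0.99×0.86×0.81 + 0.4455×0.86×0.19 + 0.3267×0.14×0.81 + 0.147015×0.14×0.19 = 0.803388
P(overnight rain | ¬wet lawn) = 0.076706/0.803388 ≈ 0.0955

P(overnight rain | ¬wet lawn) ≈ 0.0955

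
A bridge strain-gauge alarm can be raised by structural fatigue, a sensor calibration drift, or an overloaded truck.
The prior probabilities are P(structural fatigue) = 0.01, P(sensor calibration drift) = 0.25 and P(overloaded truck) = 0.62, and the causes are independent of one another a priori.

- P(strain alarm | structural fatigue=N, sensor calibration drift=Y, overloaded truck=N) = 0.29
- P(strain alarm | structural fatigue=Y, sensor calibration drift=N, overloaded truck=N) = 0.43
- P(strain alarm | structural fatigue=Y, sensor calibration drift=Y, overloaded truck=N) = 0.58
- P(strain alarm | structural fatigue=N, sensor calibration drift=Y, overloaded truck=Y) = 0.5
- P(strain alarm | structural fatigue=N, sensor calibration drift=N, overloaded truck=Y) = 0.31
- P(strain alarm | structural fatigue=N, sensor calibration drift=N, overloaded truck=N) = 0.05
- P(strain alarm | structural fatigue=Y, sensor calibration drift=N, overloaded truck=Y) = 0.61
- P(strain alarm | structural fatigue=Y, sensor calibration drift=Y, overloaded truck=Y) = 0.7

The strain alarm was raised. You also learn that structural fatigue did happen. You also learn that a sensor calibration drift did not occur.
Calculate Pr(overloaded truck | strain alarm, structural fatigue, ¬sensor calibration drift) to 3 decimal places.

Pr(overloaded truck | strain alarm, structural fatigue, ¬sensor calibration drift) ≈ 0.698

P(strain alarm | structural fatigue, ¬sensor calibration drift) = 0.43·0.38 + 0.61·0.62 = 0.163400 + 0.378200 = 0.541600
Restricting to configurations with overloaded truck present: 0.61·0.62 = 0.378200.
P(overloaded truck | strain alarm, structural fatigue, ¬sensor calibration drift) = 0.378200 / 0.541600 ≈ 0.698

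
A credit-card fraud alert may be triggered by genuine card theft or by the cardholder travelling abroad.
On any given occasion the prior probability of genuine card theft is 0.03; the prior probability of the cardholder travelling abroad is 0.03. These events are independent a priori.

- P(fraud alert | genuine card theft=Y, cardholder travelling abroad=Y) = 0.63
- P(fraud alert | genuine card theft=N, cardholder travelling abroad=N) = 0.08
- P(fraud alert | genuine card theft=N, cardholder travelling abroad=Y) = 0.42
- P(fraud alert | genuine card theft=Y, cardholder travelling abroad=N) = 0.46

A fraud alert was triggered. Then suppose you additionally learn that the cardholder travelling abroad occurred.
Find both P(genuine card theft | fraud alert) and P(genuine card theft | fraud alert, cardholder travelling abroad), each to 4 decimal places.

P(genuine card theft | fraud alert) ≈ 0.1375; P(genuine card theft | fraud alert, cardholder travelling abroad) ≈ 0.0443

For the numerator, keep only genuine card theft=true terms: 0.013386 + 0.000567 = 0.013953
Denominator P(fraud alert): 0.08·0.97·0.97 + 0.42·0.97·0.03 + 0.46·0.03·0.97 + 0.63·0.03·0.03 = 0.101447
Posterior = 0.013953 / 0.101447 ≈ 0.1375

With the extra evidence:
Numerator (weight on configurations with genuine card theft): 0.63*0.03 = 0.018900
Normalizer over all consistent configurations: 0.42*0.97 + 0.63*0.03 = 0.426300
P(genuine card theft | fraud alert, cardholder travelling abroad) = 0.018900/0.426300 ≈ 0.0443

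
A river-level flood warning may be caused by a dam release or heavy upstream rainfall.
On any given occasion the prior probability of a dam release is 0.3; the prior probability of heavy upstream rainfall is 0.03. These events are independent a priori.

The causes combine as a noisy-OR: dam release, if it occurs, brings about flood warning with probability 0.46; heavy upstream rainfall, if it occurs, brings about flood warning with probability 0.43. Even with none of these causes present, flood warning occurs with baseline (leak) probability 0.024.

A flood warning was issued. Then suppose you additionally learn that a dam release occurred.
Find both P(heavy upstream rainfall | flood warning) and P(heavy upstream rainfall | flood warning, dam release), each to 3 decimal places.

P(heavy upstream rainfall | flood warning) ≈ 0.092; P(heavy upstream rainfall | flood warning, dam release) ≈ 0.044

Under noisy-OR, P(flood warning | causes) = 1 − (1−0.024)·∏(1−qᵢ) over the active causes.
Sum P(flood warning|·) weighted by the priors over the 4 (dam release, heavy upstream rainfall) configurations:
  P(flood warning) = 0.024×0.7×0.97 + 0.44368×0.7×0.03 + 0.47296×0.3×0.97 + 0.699587×0.3×0.03
        = 0.016296 + 0.009317 + 0.137631 + 0.006296 = 0.169540
Keeping only the heavy upstream rainfall-present terms gives 0.015613, so
  P(heavy upstream rainfall | flood warning) = 0.015613 / 0.169540 ≈ 0.092

With the extra evidence:
By total probability over both values of heavy upstream rainfall:
  P(flood warning | dam release) = 0.47296×0.97 + 0.699587×0.03
        = 0.458771 + 0.020988 = 0.479759
The terms with heavy upstream rainfall present sum to 0.020988, so
  P(heavy upstream rainfall | flood warning, dam release) = 0.020988 / 0.479759 ≈ 0.044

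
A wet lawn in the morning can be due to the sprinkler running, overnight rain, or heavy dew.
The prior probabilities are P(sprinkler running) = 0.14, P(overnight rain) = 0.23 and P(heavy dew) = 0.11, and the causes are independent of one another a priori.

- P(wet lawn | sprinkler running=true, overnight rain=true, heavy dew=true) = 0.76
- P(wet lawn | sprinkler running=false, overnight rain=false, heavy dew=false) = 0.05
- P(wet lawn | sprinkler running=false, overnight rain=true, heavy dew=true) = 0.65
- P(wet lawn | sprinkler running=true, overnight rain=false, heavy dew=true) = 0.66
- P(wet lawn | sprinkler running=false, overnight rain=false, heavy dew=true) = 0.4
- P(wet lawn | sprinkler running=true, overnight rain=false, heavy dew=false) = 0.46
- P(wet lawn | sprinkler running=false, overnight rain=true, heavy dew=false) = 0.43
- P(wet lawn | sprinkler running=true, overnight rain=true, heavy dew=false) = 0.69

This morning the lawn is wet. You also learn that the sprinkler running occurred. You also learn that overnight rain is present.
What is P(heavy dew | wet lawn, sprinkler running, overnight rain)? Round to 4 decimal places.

P(heavy dew | wet lawn, sprinkler running, overnight rain) ≈ 0.1198

Weight on heavy dew=true, given the evidence: 0.76·0.11 = 0.083600
The normalizing constant is 0.69·0.89 + 0.76·0.11 = 0.697700
P(heavy dew | wet lawn, sprinkler running, overnight rain) = 0.083600/0.697700 ≈ 0.1198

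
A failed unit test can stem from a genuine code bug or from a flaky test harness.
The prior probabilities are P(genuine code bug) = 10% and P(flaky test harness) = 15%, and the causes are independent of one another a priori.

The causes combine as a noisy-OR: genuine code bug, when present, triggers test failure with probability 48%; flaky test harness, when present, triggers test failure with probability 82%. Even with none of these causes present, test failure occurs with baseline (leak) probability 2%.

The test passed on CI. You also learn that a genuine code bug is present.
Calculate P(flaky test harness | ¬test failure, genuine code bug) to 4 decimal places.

P(flaky test harness | ¬test failure, genuine code bug) ≈ 0.0308

Under noisy-OR, P(test failure | causes) = 1 − (1−0.02)·∏(1−qᵢ) over the active causes.
Sum P(¬test failure|·) weighted by the priors over both values of flaky test harness:
  P(¬test failure | genuine code bug) = 0.5096·0.85 + 0.091728·0.15
        = 0.433160 + 0.013759 = 0.446919
Keeping only the flaky test harness-present terms gives 0.013759, so
  P(flaky test harness | ¬test failure, genuine code bug) = 0.013759 / 0.446919 ≈ 0.0308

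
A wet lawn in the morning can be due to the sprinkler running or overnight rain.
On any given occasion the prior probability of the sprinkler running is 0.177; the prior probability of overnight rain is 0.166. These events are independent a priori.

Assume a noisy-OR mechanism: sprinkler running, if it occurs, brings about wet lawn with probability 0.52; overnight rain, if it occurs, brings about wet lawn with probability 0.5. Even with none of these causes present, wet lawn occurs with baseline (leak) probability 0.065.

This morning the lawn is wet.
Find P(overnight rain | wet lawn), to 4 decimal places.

Under noisy-OR, P(wet lawn | causes) = 1 − (1−0.065)·∏(1−qᵢ) over the active causes.
Enumerate the 4 (sprinkler running, overnight rain) configurations and weight by the priors:
  P(wet lawn) = 0.065×0.823×0.834 + 0.5325×0.823×0.166 + 0.5512×0.177×0.834 + 0.7756×0.177×0.166
        = 0.044615 + 0.072749 + 0.081367 + 0.022789 = 0.221520
Keeping only the overnight rain-present terms gives 0.095538, so
  P(overnight rain | wet lawn) = 0.095538 / 0.221520 ≈ 0.4313

P(overnight rain | wet lawn) ≈ 0.4313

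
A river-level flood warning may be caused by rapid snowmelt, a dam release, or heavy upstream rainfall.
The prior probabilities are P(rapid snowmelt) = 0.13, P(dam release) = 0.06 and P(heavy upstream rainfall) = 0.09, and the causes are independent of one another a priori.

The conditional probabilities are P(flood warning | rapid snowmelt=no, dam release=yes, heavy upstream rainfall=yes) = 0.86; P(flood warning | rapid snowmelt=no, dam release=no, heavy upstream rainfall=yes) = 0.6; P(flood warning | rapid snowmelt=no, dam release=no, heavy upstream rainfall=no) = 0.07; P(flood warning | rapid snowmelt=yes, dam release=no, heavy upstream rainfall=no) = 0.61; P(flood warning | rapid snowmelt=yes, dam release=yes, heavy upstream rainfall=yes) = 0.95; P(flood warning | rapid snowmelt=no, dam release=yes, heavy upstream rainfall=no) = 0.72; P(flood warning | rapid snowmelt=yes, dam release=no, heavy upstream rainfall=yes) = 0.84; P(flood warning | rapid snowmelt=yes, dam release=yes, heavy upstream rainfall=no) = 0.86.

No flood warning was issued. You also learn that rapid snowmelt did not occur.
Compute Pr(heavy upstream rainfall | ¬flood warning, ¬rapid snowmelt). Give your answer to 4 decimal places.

Sum P(¬flood warning|·) weighted by the priors over the 4 (dam release, heavy upstream rainfall) configurations:
  P(¬flood warning | ¬rapid snowmelt) = 0.93·0.94·0.91 + 0.4·0.94·0.09 + 0.28·0.06·0.91 + 0.14·0.06·0.09
        = 0.795522 + 0.033840 + 0.015288 + 0.000756 = 0.845406
Keeping only the heavy upstream rainfall-present terms gives 0.034596, so
  P(heavy upstream rainfall | ¬flood warning, ¬rapid snowmelt) = 0.034596 / 0.845406 ≈ 0.0409

Pr(heavy upstream rainfall | ¬flood warning, ¬rapid snowmelt) ≈ 0.0409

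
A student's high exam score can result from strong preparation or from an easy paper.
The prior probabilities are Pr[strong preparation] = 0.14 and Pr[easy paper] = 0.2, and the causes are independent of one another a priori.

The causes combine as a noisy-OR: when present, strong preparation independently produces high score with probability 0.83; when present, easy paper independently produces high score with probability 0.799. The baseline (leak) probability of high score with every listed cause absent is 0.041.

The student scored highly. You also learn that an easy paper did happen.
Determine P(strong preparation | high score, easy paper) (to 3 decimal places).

Under noisy-OR, P(high score | causes) = 1 − (1−0.041)·∏(1−qᵢ) over the active causes.
Sum P(high score|·) weighted by the priors over both values of strong preparation:
  P(high score | easy paper) = 0.807241×0.86 + 0.967231×0.14
        = 0.694227 + 0.135412 = 0.829639
Configurations with strong preparation contribute 0.135412, so
  P(strong preparation | high score, easy paper) = 0.135412 / 0.829639 ≈ 0.163

P(strong preparation | high score, easy paper) ≈ 0.163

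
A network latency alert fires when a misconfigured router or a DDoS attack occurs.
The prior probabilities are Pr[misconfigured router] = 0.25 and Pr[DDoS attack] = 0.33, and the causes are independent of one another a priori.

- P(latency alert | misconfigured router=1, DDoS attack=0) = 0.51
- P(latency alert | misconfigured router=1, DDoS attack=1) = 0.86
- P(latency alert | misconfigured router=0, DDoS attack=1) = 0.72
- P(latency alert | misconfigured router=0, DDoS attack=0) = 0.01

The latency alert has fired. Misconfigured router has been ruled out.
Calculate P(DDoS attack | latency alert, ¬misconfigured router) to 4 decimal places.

P(latency alert | ¬misconfigured router) = 0.01·0.67 + 0.72·0.33 = 0.006700 + 0.237600 = 0.244300
The DDoS attack-present share is 0.72·0.33 = 0.237600.
Hence the posterior is 0.237600/0.244300 ≈ 0.9726.

P(DDoS attack | latency alert, ¬misconfigured router) ≈ 0.9726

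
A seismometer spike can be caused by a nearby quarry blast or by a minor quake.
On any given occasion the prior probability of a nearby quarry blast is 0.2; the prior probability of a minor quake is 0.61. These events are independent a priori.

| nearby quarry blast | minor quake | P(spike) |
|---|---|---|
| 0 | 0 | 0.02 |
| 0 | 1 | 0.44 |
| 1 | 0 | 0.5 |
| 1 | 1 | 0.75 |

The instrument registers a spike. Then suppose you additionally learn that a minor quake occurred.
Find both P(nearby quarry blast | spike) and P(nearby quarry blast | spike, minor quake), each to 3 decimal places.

Numerator (weight on configurations with nearby quarry blast): 0.039000 + 0.091500 = 0.130500
The normalizing constant is 0.02×0.8×0.39 + 0.44×0.8×0.61 + 0.5×0.2×0.39 + 0.75×0.2×0.61 = 0.351460
P(nearby quarry blast | spike) = 0.130500/0.351460 ≈ 0.371

Now also conditioning on minor quake=true:
Weight on nearby quarry blast=true, given the evidence: 0.75×0.2 = 0.150000
Denominator P(spike | minor quake): 0.44×0.8 + 0.75×0.2 = 0.502000
Posterior = 0.150000 / 0.502000 ≈ 0.299

P(nearby quarry blast | spike) ≈ 0.371; P(nearby quarry blast | spike, minor quake) ≈ 0.299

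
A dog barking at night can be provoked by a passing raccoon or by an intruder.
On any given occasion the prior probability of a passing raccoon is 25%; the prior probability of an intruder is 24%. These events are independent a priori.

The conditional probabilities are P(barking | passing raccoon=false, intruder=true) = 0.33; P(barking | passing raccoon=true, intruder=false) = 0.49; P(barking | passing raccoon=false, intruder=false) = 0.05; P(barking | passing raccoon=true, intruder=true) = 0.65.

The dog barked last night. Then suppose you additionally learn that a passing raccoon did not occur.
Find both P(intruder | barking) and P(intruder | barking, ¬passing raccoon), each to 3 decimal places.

Enumerate the 4 (passing raccoon, intruder) configurations and weight by the priors:
  P(barking) = 0.05*0.75*0.76 + 0.33*0.75*0.24 + 0.49*0.25*0.76 + 0.65*0.25*0.24
        = 0.028500 + 0.059400 + 0.093100 + 0.039000 = 0.220000
Configurations with intruder contribute 0.098400, so
  P(intruder | barking) = 0.098400 / 0.220000 ≈ 0.447

Now condition on the additional information:
For the numerator, keep only intruder=true terms: 0.33×0.24 = 0.079200
Normalizer over all consistent configurations: 0.05×0.76 + 0.33×0.24 = 0.117200
Posterior = 0.079200 / 0.117200 ≈ 0.676
With passing raccoon excluded, intruder must carry more of the explanatory weight for the barking.

P(intruder | barking) ≈ 0.447; P(intruder | barking, ¬passing raccoon) ≈ 0.676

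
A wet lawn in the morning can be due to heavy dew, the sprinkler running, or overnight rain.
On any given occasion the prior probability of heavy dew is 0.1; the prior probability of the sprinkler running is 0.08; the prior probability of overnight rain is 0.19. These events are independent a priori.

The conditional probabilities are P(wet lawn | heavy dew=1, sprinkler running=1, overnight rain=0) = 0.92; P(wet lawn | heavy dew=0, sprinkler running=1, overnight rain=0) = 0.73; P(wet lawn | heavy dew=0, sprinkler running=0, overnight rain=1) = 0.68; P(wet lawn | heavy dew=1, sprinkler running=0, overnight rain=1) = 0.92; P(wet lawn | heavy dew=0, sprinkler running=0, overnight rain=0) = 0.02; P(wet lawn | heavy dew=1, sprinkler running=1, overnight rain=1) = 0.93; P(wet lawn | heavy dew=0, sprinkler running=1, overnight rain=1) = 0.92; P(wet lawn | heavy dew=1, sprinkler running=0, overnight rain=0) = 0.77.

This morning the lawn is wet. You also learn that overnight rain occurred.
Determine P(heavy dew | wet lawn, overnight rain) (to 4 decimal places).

P(wet lawn | overnight rain) = 0.68*0.9*0.92 + 0.92*0.9*0.08 + 0.92*0.1*0.92 + 0.93*0.1*0.08 = 0.563040 + 0.066240 + 0.084640 + 0.007440 = 0.721360
Restricting to configurations with heavy dew present: 0.084640 + 0.007440 = 0.092080.
P(heavy dew | wet lawn, overnight rain) = 0.092080 / 0.721360 ≈ 0.1276

P(heavy dew | wet lawn, overnight rain) ≈ 0.1276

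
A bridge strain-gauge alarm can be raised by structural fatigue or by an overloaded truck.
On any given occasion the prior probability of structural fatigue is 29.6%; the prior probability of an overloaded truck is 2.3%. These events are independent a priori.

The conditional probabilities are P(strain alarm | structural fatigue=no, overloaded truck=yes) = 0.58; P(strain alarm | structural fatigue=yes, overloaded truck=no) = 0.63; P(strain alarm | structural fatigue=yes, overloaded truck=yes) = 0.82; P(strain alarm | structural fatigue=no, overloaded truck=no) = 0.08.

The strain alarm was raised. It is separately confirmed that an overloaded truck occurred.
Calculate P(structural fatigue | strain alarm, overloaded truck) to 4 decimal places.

By total probability over both values of structural fatigue:
  P(strain alarm | overloaded truck) = 0.58·0.704 + 0.82·0.296
        = 0.408320 + 0.242720 = 0.651040
Keeping only the structural fatigue-present terms gives 0.242720, so
  P(structural fatigue | strain alarm, overloaded truck) = 0.242720 / 0.651040 ≈ 0.3728

P(structural fatigue | strain alarm, overloaded truck) ≈ 0.3728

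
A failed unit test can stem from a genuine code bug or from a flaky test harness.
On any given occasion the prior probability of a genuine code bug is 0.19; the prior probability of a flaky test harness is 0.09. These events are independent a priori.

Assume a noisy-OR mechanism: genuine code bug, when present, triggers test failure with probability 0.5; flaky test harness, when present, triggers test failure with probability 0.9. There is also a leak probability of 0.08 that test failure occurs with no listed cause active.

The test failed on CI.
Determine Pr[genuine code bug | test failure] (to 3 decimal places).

Under noisy-OR, P(test failure | causes) = 1 − (1−0.08)·∏(1−qᵢ) over the active causes.
For the numerator, keep only genuine code bug=true terms: 0.093366 + 0.016313 = 0.109679
The normalizing constant is 0.08*0.81*0.91 + 0.908*0.81*0.09 + 0.54*0.19*0.91 + 0.954*0.19*0.09 = 0.234840
P(genuine code bug | test failure) = 0.109679/0.234840 ≈ 0.467

Pr[genuine code bug | test failure] ≈ 0.467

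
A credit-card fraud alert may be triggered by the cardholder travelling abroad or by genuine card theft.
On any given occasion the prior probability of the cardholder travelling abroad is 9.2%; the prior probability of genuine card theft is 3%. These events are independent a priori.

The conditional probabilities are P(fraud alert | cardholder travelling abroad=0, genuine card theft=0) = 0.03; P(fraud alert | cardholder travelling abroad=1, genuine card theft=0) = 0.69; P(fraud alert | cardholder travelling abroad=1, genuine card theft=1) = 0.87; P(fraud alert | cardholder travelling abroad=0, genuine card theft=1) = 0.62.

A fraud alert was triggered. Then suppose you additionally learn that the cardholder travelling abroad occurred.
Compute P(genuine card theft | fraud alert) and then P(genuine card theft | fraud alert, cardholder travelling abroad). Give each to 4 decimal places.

P(genuine card theft | fraud alert) ≈ 0.1798; P(genuine card theft | fraud alert, cardholder travelling abroad) ≈ 0.0375

P(fraud alert) = 0.03*0.908*0.97 + 0.62*0.908*0.03 + 0.69*0.092*0.97 + 0.87*0.092*0.03 = 0.026423 + 0.016889 + 0.061576 + 0.002401 = 0.107289
Restricting to configurations with genuine card theft present: 0.016889 + 0.002401 = 0.019290.
So P(genuine card theft | fraud alert) = 0.019290/0.107289 ≈ 0.1798.

With the extra evidence:
By total probability over both values of genuine card theft:
  P(fraud alert | cardholder travelling abroad) = 0.69×0.97 + 0.87×0.03
        = 0.669300 + 0.026100 = 0.695400
Configurations with genuine card theft contribute 0.026100, so
  P(genuine card theft | fraud alert, cardholder travelling abroad) = 0.026100 / 0.695400 ≈ 0.0375
— cardholder travelling abroad explains away the evidence for genuine card theft.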